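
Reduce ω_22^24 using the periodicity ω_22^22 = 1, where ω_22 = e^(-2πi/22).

Since ω_22^22 = 1, powers reduce modulo 22.
24 mod 22 = 2
So ω_22^24 = ω_22^2 = e^(-2πi·2/22)

ω_22^24 = ω_22^2 = 0.8413-0.5406i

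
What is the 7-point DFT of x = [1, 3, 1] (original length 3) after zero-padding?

Original 3-point DFT: [5, -1.0000-1.7321i, -1.0000+1.7321i]
Zero-padded 7-point DFT provides frequency interpolation.

DFT_7([x, 0, ...]) = [5, 2.6479-3.3204i, -0.5685-2.4909i, -1.0794-0.5198i, -1.0794+0.5198i, -0.5685+2.4909i, 2.6479+3.3204i]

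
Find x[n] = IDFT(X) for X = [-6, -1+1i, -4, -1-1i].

x[n] = (1/4) Σ(k=0 to 3) X[k] · e^(2πikn/4)

Computing each x[n]:
x[0] = -3
x[1] = -1
x[2] = -2
x[3] = 0

x = [-3, -1, -2, 0]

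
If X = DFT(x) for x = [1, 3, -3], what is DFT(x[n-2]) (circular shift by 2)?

Time shift by 2: X_shifted[k] = ω_3^(2k) · X[k]
Shifted x = [3, -3, 1]

DFT(x[n-2]) = [1, 4.0000+3.4641i, 4.0000-3.4641i]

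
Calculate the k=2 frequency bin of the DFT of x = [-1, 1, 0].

X[2] = Σ(n=0 to 2) x[n] · ω_3^(2n) where ω_3 = e^(-2πi/3)
= (-1)·ω_3^0 + (1)·ω_3^2 + (0)·ω_3^4

X[2] = -1.5000+0.8660i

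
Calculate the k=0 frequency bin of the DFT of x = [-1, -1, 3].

X[0] = Σ(n=0 to 2) x[n] · ω_3^0 = Σ x[n]
= (-1) + (-1) + (3)

X[0] = 1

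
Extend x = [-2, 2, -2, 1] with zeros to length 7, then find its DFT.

Original 4-point DFT: [-1, -1i, -7, 1i]
Zero-padded 7-point DFT provides frequency interpolation.

DFT_7([x, 0, ...]) = [-1, -1.2089-0.0477i, -0.0196-2.0358i, -5.2714-3.4064i, -5.2714+3.4064i, -0.0196+2.0358i, -1.2089+0.0477i]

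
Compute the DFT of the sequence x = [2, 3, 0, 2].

X[k] = Σ(n=0 to 3) x[n] · ω_4^(nk)
where ω_4 = e^(-2πi/4)

Computing each X[k]:
X[0] = 7
X[1] = 2-1i
X[2] = -3
X[3] = 2+1i

X = [7, 2-1i, -3, 2+1i]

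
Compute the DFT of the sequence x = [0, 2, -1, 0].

X[k] = Σ(n=0 to 3) x[n] · ω_4^(nk)
where ω_4 = e^(-2πi/4)

Computing each X[k]:
X[0] = 1
X[1] = 1-2i
X[2] = -3
X[3] = 1+2i

X = [1, 1-2i, -3, 1+2i]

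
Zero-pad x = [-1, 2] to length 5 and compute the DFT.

Original 2-point DFT: [1, -3]
Zero-padded 5-point DFT provides frequency interpolation.

DFT_5([x, 0, ...]) = [1, -0.3820-1.9021i, -2.6180-1.1756i, -2.6180+1.1756i, -0.3820+1.9021i]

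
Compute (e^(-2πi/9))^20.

Since ω_9^9 = 1, powers reduce modulo 9.
20 mod 9 = 2
So ω_9^20 = ω_9^2 = e^(-2πi·2/9)

ω_9^20 = ω_9^2 = 0.1736-0.9848i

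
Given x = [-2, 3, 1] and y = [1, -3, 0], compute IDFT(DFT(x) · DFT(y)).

(x ⊛ y)[n] = Σ(m=0 to 2) x[m] · y[(n-m) mod 3]

Computing each output sample:
(x ⊛ y)[0] = -5
(x ⊛ y)[1] = 9
(x ⊛ y)[2] = -8

x ⊛ y = [-5, 9, -8]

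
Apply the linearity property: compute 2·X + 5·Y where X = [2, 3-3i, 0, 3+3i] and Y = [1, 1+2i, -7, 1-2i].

By linearity: DFT(2x + 5y) = 2·DFT(x) + 5·DFT(y)
= 2·[2, 3-3i, 0, 3+3i] + 5·[1, 1+2i, -7, 1-2i]

Computing element-wise:
Z[0] = 2·(2) + 5·(1) = 9
Z[1] = 2·(3-3i) + 5·(1+2i) = 11+4i
Z[2] = 2·(0) + 5·(-7) = -35
Z[3] = 2·(3+3i) + 5·(1-2i) = 11-4i

DFT(2x + 5y) = 2·X + 5·Y = [9, 11+4i, -35, 11-4i]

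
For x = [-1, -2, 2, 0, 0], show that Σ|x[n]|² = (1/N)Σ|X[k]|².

Time domain:
Σ|x[n]|² = |-1|² + |-2|² + |2|² + |0|² + |0|² = 9.0000

Frequency domain:
(1/5)Σ|X[k]|² = (1/5)(|-1|² + |-3.2361+0.7265i|² + |1.2361+3.0777i|² + |1.2361-3.0777i|² + |-3.2361-0.7265i|²) = (1/5)·45.0000 = 9.0000

Both sides agree, confirming Parseval's theorem.

Σ|x[n]|² = (1/N)Σ|X[k]|² = 9.0000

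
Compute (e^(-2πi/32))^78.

Since ω_32^32 = 1, powers reduce modulo 32.
78 mod 32 = 14
So ω_32^78 = ω_32^14 = e^(-2πi·14/32)

ω_32^78 = ω_32^14 = -0.9239-0.3827i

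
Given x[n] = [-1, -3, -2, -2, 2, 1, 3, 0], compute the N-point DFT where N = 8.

X[k] = Σ(n=0 to 7) x[n] · ω_8^(nk)
where ω_8 = e^(-2πi/8)

Computing each X[k]:
X[0] = -2
X[1] = -4.4142+9.2426i
X[2] = 0
X[3] = -1.5858-0.7574i
X[4] = 6
X[5] = -1.5858+0.7574i
X[6] = 0
X[7] = -4.4142-9.2426i

X = [-2, -4.4142+9.2426i, 0, -1.5858-0.7574i, 6, -1.5858+0.7574i, 0, -4.4142-9.2426i]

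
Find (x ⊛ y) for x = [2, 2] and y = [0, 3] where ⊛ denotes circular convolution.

(x ⊛ y)[n] = Σ(m=0 to 1) x[m] · y[(n-m) mod 2]

Computing each output sample:
(x ⊛ y)[0] = 6
(x ⊛ y)[1] = 6

x ⊛ y = [6, 6]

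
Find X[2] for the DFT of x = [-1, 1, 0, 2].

X[2] = Σ(n=0 to 3) x[n] · ω_4^(2n) where ω_4 = e^(-2πi/4)
= (-1)·ω_4^0 + (1)·ω_4^2 + (0)·ω_4^4 + (2)·ω_4^6

X[2] = -4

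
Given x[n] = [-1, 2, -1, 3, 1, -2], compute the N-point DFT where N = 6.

X[k] = Σ(n=0 to 5) x[n] · ω_6^(nk)
where ω_6 = e^(-2πi/6)

Computing each X[k]:
X[0] = 2
X[1] = -4.0000-1.7321i
X[2] = 2.0000-5.1962i
X[3] = -4
X[4] = 2.0000+5.1962i
X[5] = -4.0000+1.7321i

X = [2, -4.0000-1.7321i, 2.0000-5.1962i, -4, 2.0000+5.1962i, -4.0000+1.7321i]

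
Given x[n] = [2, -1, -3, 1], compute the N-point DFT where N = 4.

X[k] = Σ(n=0 to 3) x[n] · ω_4^(nk)
where ω_4 = e^(-2πi/4)

Computing each X[k]:
X[0] = -1
X[1] = 5+2i
X[2] = -1
X[3] = 5-2i

X = [-1, 5+2i, -1, 5-2i]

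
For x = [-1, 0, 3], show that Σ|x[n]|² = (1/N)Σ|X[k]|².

Time domain:
Σ|x[n]|² = |-1|² + |0|² + |3|² = 10.0000

Frequency domain:
(1/3)Σ|X[k]|² = (1/3)(|2|² + |-2.5000+2.5981i|² + |-2.5000-2.5981i|²) = (1/3)·30.0000 = 10.0000

Both sides agree, confirming Parseval's theorem.

Σ|x[n]|² = (1/N)Σ|X[k]|² = 10.0000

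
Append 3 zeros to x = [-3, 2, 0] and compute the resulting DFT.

Original 3-point DFT: [-1, -4.0000-1.7321i, -4.0000+1.7321i]
Zero-padded 6-point DFT provides frequency interpolation.

DFT_6([x, 0, ...]) = [-1, -2.0000-1.7321i, -4.0000-1.7321i, -5, -4.0000+1.7321i, -2.0000+1.7321i]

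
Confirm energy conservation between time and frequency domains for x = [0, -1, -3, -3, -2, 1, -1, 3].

Time domain:
Σ|x[n]|² = |0|² + |-1|² + |-3|² + |-3|² + |-2|² + |1|² + |-1|² + |3|² = 34.0000

Frequency domain:
(1/8)Σ|X[k]|² = (1/8)(|-6|² + |4.8284+7.6569i|² + |2|² + |-0.8284+3.6569i|² + |-6|² + |-0.8284-3.6569i|² + |2|² + |4.8284-7.6569i|²) = (1/8)·272.0000 = 34.0000

Both sides agree, confirming Parseval's theorem.

Σ|x[n]|² = (1/N)Σ|X[k]|² = 34.0000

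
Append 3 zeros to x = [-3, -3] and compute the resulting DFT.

Original 2-point DFT: [-6, 0]
Zero-padded 5-point DFT provides frequency interpolation.

DFT_5([x, 0, ...]) = [-6, -3.9271+2.8532i, -0.5729+1.7634i, -0.5729-1.7634i, -3.9271-2.8532i]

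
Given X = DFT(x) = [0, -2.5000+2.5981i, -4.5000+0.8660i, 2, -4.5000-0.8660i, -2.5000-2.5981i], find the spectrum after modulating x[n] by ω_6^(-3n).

Modulation property: DFT(ω_6^(-3n)·x[n]) = X[(k-3) mod 6], so circularly shift X by 3 positions.

X[k-3] = [2, -4.5000-0.8660i, -2.5000-2.5981i, 0, -2.5000+2.5981i, -4.5000+0.8660i]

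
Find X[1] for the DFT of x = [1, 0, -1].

X[1] = Σ(n=0 to 2) x[n] · ω_3^(1n) where ω_3 = e^(-2πi/3)
= (1)·ω_3^0 + (0)·ω_3^1 + (-1)·ω_3^2

X[1] = 1.5000-0.8660i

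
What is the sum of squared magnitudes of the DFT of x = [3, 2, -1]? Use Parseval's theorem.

Parseval: Σ|x[n]|² = (1/N)Σ|X[k]|², so Σ|X[k]|² = N·Σ|x[n]|² = 3·14.0000

Σ|X[k]|² = N·Σ|x[n]|² = 3·14.0000 = 42.0000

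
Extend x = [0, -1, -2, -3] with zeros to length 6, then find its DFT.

Original 4-point DFT: [-6, 2-2i, 2, 2+2i]
Zero-padded 6-point DFT provides frequency interpolation.

DFT_6([x, 0, ...]) = [-6, 3.5000+2.5981i, -1.5000-0.8660i, 2, -1.5000+0.8660i, 3.5000-2.5981i]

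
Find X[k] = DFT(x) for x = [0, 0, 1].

X[k] = Σ(n=0 to 2) x[n] · ω_3^(nk)
where ω_3 = e^(-2πi/3)

Computing each X[k]:
X[0] = 1
X[1] = -0.5000+0.8660i
X[2] = -0.5000-0.8660i

X = [1, -0.5000+0.8660i, -0.5000-0.8660i]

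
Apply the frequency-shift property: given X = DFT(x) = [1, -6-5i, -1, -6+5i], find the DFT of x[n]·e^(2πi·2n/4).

Modulation property: DFT(ω_4^(-2n)·x[n]) = X[(k-2) mod 4], so circularly shift X by 2 positions.

X[k-2] = [-1, -6+5i, 1, -6-5i]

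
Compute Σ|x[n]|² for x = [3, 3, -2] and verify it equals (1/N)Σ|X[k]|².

Time domain:
Σ|x[n]|² = |3|² + |3|² + |-2|² = 22.0000

Frequency domain:
(1/3)Σ|X[k]|² = (1/3)(|4|² + |2.5000-4.3301i|² + |2.5000+4.3301i|²) = (1/3)·66.0000 = 22.0000

Both sides agree, confirming Parseval's theorem.

Σ|x[n]|² = (1/N)Σ|X[k]|² = 22.0000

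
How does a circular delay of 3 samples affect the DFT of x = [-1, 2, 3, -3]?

Time shift by 3: X_shifted[k] = ω_4^(3k) · X[k]
Shifted x = [2, 3, -3, -1]

DFT(x[n-3]) = [1, 5-4i, -3, 5+4i]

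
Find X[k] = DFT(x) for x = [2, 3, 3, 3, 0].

X[k] = Σ(n=0 to 4) x[n] · ω_5^(nk)
where ω_5 = e^(-2πi/5)

Computing each X[k]:
X[0] = 11
X[1] = -1.9271-2.8532i
X[2] = 1.4271-1.7634i
X[3] = 1.4271+1.7634i
X[4] = -1.9271+2.8532i

X = [11, -1.9271-2.8532i, 1.4271-1.7634i, 1.4271+1.7634i, -1.9271+2.8532i]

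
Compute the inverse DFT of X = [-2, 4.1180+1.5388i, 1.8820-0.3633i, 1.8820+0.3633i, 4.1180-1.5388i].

x[n] = (1/5) Σ(k=0 to 4) X[k] · e^(2πikn/5)

Computing each x[n]:
x[0] = 2
x[1] = -1
x[2] = -2
x[3] = -1
x[4] = 0

x = [2, -1, -2, -1, 0]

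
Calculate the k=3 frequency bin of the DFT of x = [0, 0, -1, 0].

X[3] = Σ(n=0 to 3) x[n] · ω_4^(3n) where ω_4 = e^(-2πi/4)
= (0)·ω_4^0 + (0)·ω_4^3 + (-1)·ω_4^6 + (0)·ω_4^9

X[3] = 1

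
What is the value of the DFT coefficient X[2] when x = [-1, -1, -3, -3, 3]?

X[2] = Σ(n=0 to 4) x[n] · ω_5^(2n) where ω_5 = e^(-2πi/5)
= (-1)·ω_5^0 + (-1)·ω_5^2 + (-3)·ω_5^4 + (-3)·ω_5^6 + (3)·ω_5^8

X[2] = -4.4721+2.3511i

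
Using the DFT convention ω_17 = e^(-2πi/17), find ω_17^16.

ω_17^16 = e^(-2πi·16/17)
= cos(-2π·16/17) + i·sin(-2π·16/17)
= cos(-32π/17) + i·sin(-32π/17)

ω_17^16 = cos(-32π/17) + i·sin(-32π/17) = 0.9325+0.3612i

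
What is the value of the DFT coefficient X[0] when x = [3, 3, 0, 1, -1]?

X[0] = Σ(n=0 to 4) x[n] · ω_5^0 = Σ x[n]
= (3) + (3) + (0) + (1) + (-1)

X[0] = 6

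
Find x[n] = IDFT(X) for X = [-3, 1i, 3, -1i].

x[n] = (1/4) Σ(k=0 to 3) X[k] · e^(2πikn/4)

Computing each x[n]:
x[0] = 0
x[1] = -2
x[2] = 0
x[3] = -1

x = [0, -2, 0, -1]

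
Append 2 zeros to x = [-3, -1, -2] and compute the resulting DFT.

Original 3-point DFT: [-6, -1.5000-0.8660i, -1.5000+0.8660i]
Zero-padded 5-point DFT provides frequency interpolation.

DFT_5([x, 0, ...]) = [-6, -1.6910+2.1266i, -2.8090-1.3143i, -2.8090+1.3143i, -1.6910-2.1266i]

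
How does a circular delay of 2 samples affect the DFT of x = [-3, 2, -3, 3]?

Time shift by 2: X_shifted[k] = ω_4^(2k) · X[k]
Shifted x = [-3, 3, -3, 2]

DFT(x[n-2]) = [-1, -1i, -11, 1i]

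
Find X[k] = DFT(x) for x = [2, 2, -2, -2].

X[k] = Σ(n=0 to 3) x[n] · ω_4^(nk)
where ω_4 = e^(-2πi/4)

Computing each X[k]:
X[0] = 0
X[1] = 4-4i
X[2] = 0
X[3] = 4+4i

X = [0, 4-4i, 0, 4+4i]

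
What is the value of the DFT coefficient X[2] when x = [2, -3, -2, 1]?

X[2] = Σ(n=0 to 3) x[n] · ω_4^(2n) where ω_4 = e^(-2πi/4)
= (2)·ω_4^0 + (-3)·ω_4^2 + (-2)·ω_4^4 + (1)·ω_4^6

X[2] = 2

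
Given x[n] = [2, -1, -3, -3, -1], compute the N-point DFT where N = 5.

X[k] = Σ(n=0 to 4) x[n] · ω_5^(nk)
where ω_5 = e^(-2πi/5)

Computing each X[k]:
X[0] = -6
X[1] = 6.2361
X[2] = 1.7639
X[3] = 1.7639
X[4] = 6.2361

X = [-6, 6.2361, 1.7639, 1.7639, 6.2361]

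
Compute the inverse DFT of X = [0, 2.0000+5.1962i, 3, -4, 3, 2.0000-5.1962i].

x[n] = (1/6) Σ(k=0 to 5) X[k] · e^(2πikn/6)

Computing each x[n]:
x[0] = 1
x[1] = -1
x[2] = -3
x[3] = 1
x[4] = 0
x[5] = 2

x = [1, -1, -3, 1, 0, 2]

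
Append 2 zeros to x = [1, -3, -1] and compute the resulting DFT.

Original 3-point DFT: [-3, 3.0000+1.7321i, 3.0000-1.7321i]
Zero-padded 5-point DFT provides frequency interpolation.

DFT_5([x, 0, ...]) = [-3, 0.8820+3.4410i, 3.1180+0.8123i, 3.1180-0.8123i, 0.8820-3.4410i]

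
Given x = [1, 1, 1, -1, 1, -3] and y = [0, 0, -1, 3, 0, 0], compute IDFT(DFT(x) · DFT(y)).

(x ⊛ y)[n] = Σ(m=0 to 5) x[m] · y[(n-m) mod 6]

Computing each output sample:
(x ⊛ y)[0] = -4
(x ⊛ y)[1] = 6
(x ⊛ y)[2] = -10
(x ⊛ y)[3] = 2
(x ⊛ y)[4] = 2
(x ⊛ y)[5] = 4

x ⊛ y = [-4, 6, -10, 2, 2, 4]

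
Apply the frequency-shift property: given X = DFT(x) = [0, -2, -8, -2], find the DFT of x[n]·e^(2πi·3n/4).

Modulation property: DFT(ω_4^(-3n)·x[n]) = X[(k-3) mod 4], so circularly shift X by 3 positions.

X[k-3] = [-2, -8, -2, 0]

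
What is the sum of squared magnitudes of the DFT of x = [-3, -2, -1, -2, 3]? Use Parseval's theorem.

Parseval: Σ|x[n]|² = (1/N)Σ|X[k]|², so Σ|X[k]|² = N·Σ|x[n]|² = 5·27.0000

Σ|X[k]|² = N·Σ|x[n]|² = 5·27.0000 = 135.0000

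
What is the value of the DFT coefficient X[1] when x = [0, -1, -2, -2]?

X[1] = Σ(n=0 to 3) x[n] · ω_4^(1n) where ω_4 = e^(-2πi/4)
= (0)·ω_4^0 + (-1)·ω_4^1 + (-2)·ω_4^2 + (-2)·ω_4^3

X[1] = 2-1i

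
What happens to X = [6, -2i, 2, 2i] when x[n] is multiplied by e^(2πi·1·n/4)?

Modulation property: DFT(ω_4^(-1n)·x[n]) = X[(k-1) mod 4], so circularly shift X by 1 positions.

X[k-1] = [2i, 6, -2i, 2]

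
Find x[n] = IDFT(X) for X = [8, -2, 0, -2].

x[n] = (1/4) Σ(k=0 to 3) X[k] · e^(2πikn/4)

Computing each x[n]:
x[0] = 1
x[1] = 2
x[2] = 3
x[3] = 2

x = [1, 2, 3, 2]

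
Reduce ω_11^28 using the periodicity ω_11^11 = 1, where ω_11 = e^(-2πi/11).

Since ω_11^11 = 1, powers reduce modulo 11.
28 mod 11 = 6
So ω_11^28 = ω_11^6 = e^(-2πi·6/11)

ω_11^28 = ω_11^6 = -0.9595+0.2817i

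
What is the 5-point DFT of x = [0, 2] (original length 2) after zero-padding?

Original 2-point DFT: [2, -2]
Zero-padded 5-point DFT provides frequency interpolation.

DFT_5([x, 0, ...]) = [2, 0.6180-1.9021i, -1.6180-1.1756i, -1.6180+1.1756i, 0.6180+1.9021i]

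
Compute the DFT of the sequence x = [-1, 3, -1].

X[k] = Σ(n=0 to 2) x[n] · ω_3^(nk)
where ω_3 = e^(-2πi/3)

Computing each X[k]:
X[0] = 1
X[1] = -2.0000-3.4641i
X[2] = -2.0000+3.4641i

X = [1, -2.0000-3.4641i, -2.0000+3.4641i]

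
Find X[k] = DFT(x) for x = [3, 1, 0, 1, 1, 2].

X[k] = Σ(n=0 to 5) x[n] · ω_6^(nk)
where ω_6 = e^(-2πi/6)

Computing each X[k]:
X[0] = 8
X[1] = 3.0000+1.7321i
X[2] = 2
X[3] = 0
X[4] = 2
X[5] = 3.0000-1.7321i

X = [8, 3.0000+1.7321i, 2, 0, 2, 3.0000-1.7321i]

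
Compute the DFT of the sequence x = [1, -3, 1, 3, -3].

X[k] = Σ(n=0 to 4) x[n] · ω_5^(nk)
where ω_5 = e^(-2πi/5)

Computing each X[k]:
X[0] = -1
X[1] = -4.0902+1.1756i
X[2] = 7.0902-1.9021i
X[3] = 7.0902+1.9021i
X[4] = -4.0902-1.1756i

X = [-1, -4.0902+1.1756i, 7.0902-1.9021i, 7.0902+1.9021i, -4.0902-1.1756i]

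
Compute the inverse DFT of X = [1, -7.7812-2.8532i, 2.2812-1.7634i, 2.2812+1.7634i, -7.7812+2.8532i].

x[n] = (1/5) Σ(k=0 to 4) X[k] · e^(2πikn/5)

Computing each x[n]:
x[0] = -2
x[1] = 0
x[2] = 3
x[3] = 3
x[4] = -3

x = [-2, 0, 3, 3, -3]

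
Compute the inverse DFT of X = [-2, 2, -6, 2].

x[n] = (1/4) Σ(k=0 to 3) X[k] · e^(2πikn/4)

Computing each x[n]:
x[0] = -1
x[1] = 1
x[2] = -3
x[3] = 1

x = [-1, 1, -3, 1]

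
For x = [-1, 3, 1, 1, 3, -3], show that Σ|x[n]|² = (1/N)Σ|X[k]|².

Time domain:
Σ|x[n]|² = |-1|² + |3|² + |1|² + |1|² + |3|² + |-3|² = 30.0000

Frequency domain:
(1/6)Σ|X[k]|² = (1/6)(|4|² + |-4.0000-3.4641i|² + |-2.0000-6.9282i|² + |2|² + |-2.0000+6.9282i|² + |-4.0000+3.4641i|²) = (1/6)·180.0000 = 30.0000

Both sides agree, confirming Parseval's theorem.

Σ|x[n]|² = (1/N)Σ|X[k]|² = 30.0000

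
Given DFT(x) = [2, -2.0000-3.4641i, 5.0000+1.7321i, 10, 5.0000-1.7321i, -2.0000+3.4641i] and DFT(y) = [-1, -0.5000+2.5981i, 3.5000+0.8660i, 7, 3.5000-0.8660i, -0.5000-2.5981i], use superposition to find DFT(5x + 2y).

By linearity: DFT(5x + 2y) = 5·DFT(x) + 2·DFT(y)
= 5·[2, -2.0000-3.4641i, 5.0000+1.7321i, 10, 5.0000-1.7321i, -2.0000+3.4641i] + 2·[-1, -0.5000+2.5981i, 3.5000+0.8660i, 7, 3.5000-0.8660i, -0.5000-2.5981i]

Computing element-wise:
Z[0] = 5·(2) + 2·(-1) = 8
Z[1] = 5·(-2.0000-3.4641i) + 2·(-0.5000+2.5981i) = -11.0000-12.1243i
Z[2] = 5·(5.0000+1.7321i) + 2·(3.5000+0.8660i) = 32.0000+10.3925i
Z[3] = 5·(10) + 2·(7) = 64
Z[4] = 5·(5.0000-1.7321i) + 2·(3.5000-0.8660i) = 32.0000-10.3925i
Z[5] = 5·(-2.0000+3.4641i) + 2·(-0.5000-2.5981i) = -11.0000+12.1243i

DFT(5x + 2y) = 5·X + 2·Y = [8, -11.0000-12.1243i, 32.0000+10.3925i, 64, 32.0000-10.3925i, -11.0000+12.1243i]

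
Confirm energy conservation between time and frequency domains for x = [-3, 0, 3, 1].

Time domain:
Σ|x[n]|² = |-3|² + |0|² + |3|² + |1|² = 19.0000

Frequency domain:
(1/4)Σ|X[k]|² = (1/4)(|1|² + |-6+1i|² + |-1|² + |-6-1i|²) = (1/4)·76.0000 = 19.0000

Both sides agree, confirming Parseval's theorem.

Σ|x[n]|² = (1/N)Σ|X[k]|² = 19.0000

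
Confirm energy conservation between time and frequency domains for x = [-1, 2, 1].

Time domain:
Σ|x[n]|² = |-1|² + |2|² + |1|² = 6.0000

Frequency domain:
(1/3)Σ|X[k]|² = (1/3)(|2|² + |-2.5000-0.8660i|² + |-2.5000+0.8660i|²) = (1/3)·18.0000 = 6.0000

Both sides agree, confirming Parseval's theorem.

Σ|x[n]|² = (1/N)Σ|X[k]|² = 6.0000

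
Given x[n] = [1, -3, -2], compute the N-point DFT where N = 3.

X[k] = Σ(n=0 to 2) x[n] · ω_3^(nk)
where ω_3 = e^(-2πi/3)

Computing each X[k]:
X[0] = -4
X[1] = 3.5000+0.8660i
X[2] = 3.5000-0.8660i

X = [-4, 3.5000+0.8660i, 3.5000-0.8660i]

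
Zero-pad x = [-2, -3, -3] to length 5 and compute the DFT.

Original 3-point DFT: [-8, 1, 1]
Zero-padded 5-point DFT provides frequency interpolation.

DFT_5([x, 0, ...]) = [-8, -0.5000+4.6165i, -0.5000-1.0898i, -0.5000+1.0898i, -0.5000-4.6165i]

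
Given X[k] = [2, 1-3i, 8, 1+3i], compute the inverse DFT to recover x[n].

x[n] = (1/4) Σ(k=0 to 3) X[k] · e^(2πikn/4)

Computing each x[n]:
x[0] = 3
x[1] = 0
x[2] = 2
x[3] = -3

x = [3, 0, 2, -3]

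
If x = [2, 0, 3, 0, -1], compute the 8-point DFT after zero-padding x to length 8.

Original 5-point DFT: [4, -0.7361-2.7144i, 3.7361+2.2654i, 3.7361-2.2654i, -0.7361+2.7144i]
Zero-padded 8-point DFT provides frequency interpolation.

DFT_8([x, 0, ...]) = [4, 3-3i, -2, 3+3i, 4, 3-3i, -2, 3+3i]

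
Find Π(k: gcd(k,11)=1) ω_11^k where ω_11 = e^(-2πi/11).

The primitive 11th roots of unity are ω_11^k for k coprime to 11: k ∈ {1, 2, 3, 4, 5, 6, 7, 8, 9, 10}
Their product equals the constant term of the cyclotomic polynomial Φ_11(x) up to sign.
For n ≥ 3, the product of all primitive nth roots of unity is 1. (For n=1 it is 1; for n=2 it is -1.)

1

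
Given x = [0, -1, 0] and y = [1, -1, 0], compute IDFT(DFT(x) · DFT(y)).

(x ⊛ y)[n] = Σ(m=0 to 2) x[m] · y[(n-m) mod 3]

Computing each output sample:
(x ⊛ y)[0] = 0
(x ⊛ y)[1] = -1
(x ⊛ y)[2] = 1

x ⊛ y = [0, -1, 1]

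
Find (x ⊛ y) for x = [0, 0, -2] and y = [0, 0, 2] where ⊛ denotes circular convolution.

(x ⊛ y)[n] = Σ(m=0 to 2) x[m] · y[(n-m) mod 3]

Computing each output sample:
(x ⊛ y)[0] = 0
(x ⊛ y)[1] = -4
(x ⊛ y)[2] = 0

x ⊛ y = [0, -4, 0]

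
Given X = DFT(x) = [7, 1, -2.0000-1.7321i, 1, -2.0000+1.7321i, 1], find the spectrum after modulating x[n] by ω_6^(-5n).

Modulation property: DFT(ω_6^(-5n)·x[n]) = X[(k-5) mod 6], so circularly shift X by 5 positions.

X[k-5] = [1, -2.0000-1.7321i, 1, -2.0000+1.7321i, 1, 7]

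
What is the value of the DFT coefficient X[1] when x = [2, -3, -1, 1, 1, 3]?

X[1] = Σ(n=0 to 5) x[n] · ω_6^(1n) where ω_6 = e^(-2πi/6)
= (2)·ω_6^0 + (-3)·ω_6^1 + (-1)·ω_6^2 + (1)·ω_6^3 + (1)·ω_6^4 + (3)·ω_6^5

X[1] = 1.0000+6.9282i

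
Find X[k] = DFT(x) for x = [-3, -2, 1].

X[k] = Σ(n=0 to 2) x[n] · ω_3^(nk)
where ω_3 = e^(-2πi/3)

Computing each X[k]:
X[0] = -4
X[1] = -2.5000+2.5981i
X[2] = -2.5000-2.5981i

X = [-4, -2.5000+2.5981i, -2.5000-2.5981i]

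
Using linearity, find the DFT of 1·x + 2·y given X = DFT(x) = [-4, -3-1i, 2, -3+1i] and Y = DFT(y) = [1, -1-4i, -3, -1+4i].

By linearity: DFT(1x + 2y) = 1·DFT(x) + 2·DFT(y)
= 1·[-4, -3-1i, 2, -3+1i] + 2·[1, -1-4i, -3, -1+4i]

Computing element-wise:
Z[0] = 1·(-4) + 2·(1) = -2
Z[1] = 1·(-3-1i) + 2·(-1-4i) = -5-9i
Z[2] = 1·(2) + 2·(-3) = -4
Z[3] = 1·(-3+1i) + 2·(-1+4i) = -5+9i

DFT(1x + 2y) = 1·X + 2·Y = [-2, -5-9i, -4, -5+9i]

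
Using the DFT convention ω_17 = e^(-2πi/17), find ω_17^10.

ω_17^10 = e^(-2πi·10/17)
= cos(-2π·10/17) + i·sin(-2π·10/17)
= cos(-20π/17) + i·sin(-20π/17)

ω_17^10 = cos(-20π/17) + i·sin(-20π/17) = -0.8502+0.5264i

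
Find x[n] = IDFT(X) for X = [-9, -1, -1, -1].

x[n] = (1/4) Σ(k=0 to 3) X[k] · e^(2πikn/4)

Computing each x[n]:
x[0] = -3
x[1] = -2
x[2] = -2
x[3] = -2

x = [-3, -2, -2, -2]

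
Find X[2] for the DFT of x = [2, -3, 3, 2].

X[2] = Σ(n=0 to 3) x[n] · ω_4^(2n) where ω_4 = e^(-2πi/4)
= (2)·ω_4^0 + (-3)·ω_4^2 + (3)·ω_4^4 + (2)·ω_4^6

X[2] = 6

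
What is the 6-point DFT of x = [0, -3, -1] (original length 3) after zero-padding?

Original 3-point DFT: [-4, 2.0000+1.7321i, 2.0000-1.7321i]
Zero-padded 6-point DFT provides frequency interpolation.

DFT_6([x, 0, ...]) = [-4, -1.0000+3.4641i, 2.0000+1.7321i, 2, 2.0000-1.7321i, -1.0000-3.4641i]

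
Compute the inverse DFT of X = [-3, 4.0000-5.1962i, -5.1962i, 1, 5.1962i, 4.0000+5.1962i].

x[n] = (1/6) Σ(k=0 to 5) X[k] · e^(2πikn/6)

Computing each x[n]:
x[0] = 1
x[1] = 3
x[2] = -1
x[3] = -2
x[4] = -1
x[5] = -3

x = [1, 3, -1, -2, -1, -3]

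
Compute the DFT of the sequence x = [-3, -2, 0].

X[k] = Σ(n=0 to 2) x[n] · ω_3^(nk)
where ω_3 = e^(-2πi/3)

Computing each X[k]:
X[0] = -5
X[1] = -2.0000+1.7321i
X[2] = -2.0000-1.7321i

X = [-5, -2.0000+1.7321i, -2.0000-1.7321i]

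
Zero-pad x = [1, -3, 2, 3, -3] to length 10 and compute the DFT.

Original 5-point DFT: [0, -4.8992+0.5878i, 7.3992-0.9511i, 7.3992+0.9511i, -4.8992-0.5878i]
Zero-padded 10-point DFT provides frequency interpolation.

DFT_10([x, 0, ...]) = [0, 0.6910-1.2286i, -4.8992+0.5878i, 1.8090+8.6453i, 7.3992-0.9511i, 0, 7.3992+0.9511i, 1.8090-8.6453i, -4.8992-0.5878i, 0.6910+1.2286i]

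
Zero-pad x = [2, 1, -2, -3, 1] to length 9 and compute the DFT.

Original 5-point DFT: [-1, 6.6631-0.5878i, -1.1631+0.9511i, -1.1631-0.9511i, 6.6631+0.5878i]
Zero-padded 9-point DFT provides frequency interpolation.

DFT_9([x, 0, ...]) = [-1, 2.9791+3.5829i, 6.3191-2.2561i, -1.0000-3.4641i, 1.2019+1.9553i, 1.2019-1.9553i, -1.0000+3.4641i, 6.3191+2.2561i, 2.9791-3.5829i]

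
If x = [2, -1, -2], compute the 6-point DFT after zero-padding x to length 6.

Original 3-point DFT: [-1, 3.5000-0.8660i, 3.5000+0.8660i]
Zero-padded 6-point DFT provides frequency interpolation.

DFT_6([x, 0, ...]) = [-1, 2.5000+2.5981i, 3.5000-0.8660i, 1, 3.5000+0.8660i, 2.5000-2.5981i]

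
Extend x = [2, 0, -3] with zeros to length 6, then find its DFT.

Original 3-point DFT: [-1, 3.5000-2.5981i, 3.5000+2.5981i]
Zero-padded 6-point DFT provides frequency interpolation.

DFT_6([x, 0, ...]) = [-1, 3.5000+2.5981i, 3.5000-2.5981i, -1, 3.5000+2.5981i, 3.5000-2.5981i]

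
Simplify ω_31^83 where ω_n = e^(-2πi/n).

Since ω_31^31 = 1, powers reduce modulo 31.
83 mod 31 = 21
So ω_31^83 = ω_31^21 = e^(-2πi·21/31)

ω_31^83 = ω_31^21 = -0.4404+0.8978i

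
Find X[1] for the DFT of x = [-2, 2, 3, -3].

X[1] = Σ(n=0 to 3) x[n] · ω_4^(1n) where ω_4 = e^(-2πi/4)
= (-2)·ω_4^0 + (2)·ω_4^1 + (3)·ω_4^2 + (-3)·ω_4^3

X[1] = -5-5i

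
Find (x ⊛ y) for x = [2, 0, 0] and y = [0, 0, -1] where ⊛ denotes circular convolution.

(x ⊛ y)[n] = Σ(m=0 to 2) x[m] · y[(n-m) mod 3]

Computing each output sample:
(x ⊛ y)[0] = 0
(x ⊛ y)[1] = 0
(x ⊛ y)[2] = -2

x ⊛ y = [0, 0, -2]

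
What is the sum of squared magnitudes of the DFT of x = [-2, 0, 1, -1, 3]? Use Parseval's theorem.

Parseval: Σ|x[n]|² = (1/N)Σ|X[k]|², so Σ|X[k]|² = N·Σ|x[n]|² = 5·15.0000

Σ|X[k]|² = N·Σ|x[n]|² = 5·15.0000 = 75.0000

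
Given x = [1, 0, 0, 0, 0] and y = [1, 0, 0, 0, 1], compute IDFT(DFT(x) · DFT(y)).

(x ⊛ y)[n] = Σ(m=0 to 4) x[m] · y[(n-m) mod 5]

Computing each output sample:
(x ⊛ y)[0] = 1
(x ⊛ y)[1] = 0
(x ⊛ y)[2] = 0
(x ⊛ y)[3] = 0
(x ⊛ y)[4] = 1

x ⊛ y = [1, 0, 0, 0, 1]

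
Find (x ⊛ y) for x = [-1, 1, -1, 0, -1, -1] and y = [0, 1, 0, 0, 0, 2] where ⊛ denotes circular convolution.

(x ⊛ y)[n] = Σ(m=0 to 5) x[m] · y[(n-m) mod 6]

Computing each output sample:
(x ⊛ y)[0] = 1
(x ⊛ y)[1] = -3
(x ⊛ y)[2] = 1
(x ⊛ y)[3] = -3
(x ⊛ y)[4] = -2
(x ⊛ y)[5] = -3

x ⊛ y = [1, -3, 1, -3, -2, -3]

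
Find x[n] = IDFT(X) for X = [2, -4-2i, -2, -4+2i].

x[n] = (1/4) Σ(k=0 to 3) X[k] · e^(2πikn/4)

Computing each x[n]:
x[0] = -2
x[1] = 2
x[2] = 2
x[3] = 0

x = [-2, 2, 2, 0]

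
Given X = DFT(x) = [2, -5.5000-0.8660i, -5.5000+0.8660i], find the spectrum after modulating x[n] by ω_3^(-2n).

Modulation property: DFT(ω_3^(-2n)·x[n]) = X[(k-2) mod 3], so circularly shift X by 2 positions.

X[k-2] = [-5.5000-0.8660i, -5.5000+0.8660i, 2]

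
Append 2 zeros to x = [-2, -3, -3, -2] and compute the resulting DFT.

Original 4-point DFT: [-10, 1+1i, 0, 1-1i]
Zero-padded 6-point DFT provides frequency interpolation.

DFT_6([x, 0, ...]) = [-10, 5.1962i, -1, 0, -1, -5.1962i]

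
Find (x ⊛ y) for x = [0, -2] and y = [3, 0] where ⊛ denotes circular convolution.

(x ⊛ y)[n] = Σ(m=0 to 1) x[m] · y[(n-m) mod 2]

Computing each output sample:
(x ⊛ y)[0] = 0
(x ⊛ y)[1] = -6

x ⊛ y = [0, -6]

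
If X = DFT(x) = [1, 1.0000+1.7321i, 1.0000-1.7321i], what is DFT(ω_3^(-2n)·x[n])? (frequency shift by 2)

Modulation property: DFT(ω_3^(-2n)·x[n]) = X[(k-2) mod 3], so circularly shift X by 2 positions.

X[k-2] = [1.0000+1.7321i, 1.0000-1.7321i, 1]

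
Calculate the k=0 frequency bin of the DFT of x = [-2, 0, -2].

X[0] = Σ(n=0 to 2) x[n] · ω_3^0 = Σ x[n]
= (-2) + (0) + (-2)

X[0] = -4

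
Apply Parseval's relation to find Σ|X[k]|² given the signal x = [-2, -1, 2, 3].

Parseval: Σ|x[n]|² = (1/N)Σ|X[k]|², so Σ|X[k]|² = N·Σ|x[n]|² = 4·18.0000

Σ|X[k]|² = N·Σ|x[n]|² = 4·18.0000 = 72.0000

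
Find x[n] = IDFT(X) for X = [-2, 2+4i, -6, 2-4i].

x[n] = (1/4) Σ(k=0 to 3) X[k] · e^(2πikn/4)

Computing each x[n]:
x[0] = -1
x[1] = -1
x[2] = -3
x[3] = 3

x = [-1, -1, -3, 3]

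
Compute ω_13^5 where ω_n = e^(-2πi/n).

ω_13^5 = e^(-2πi·5/13)
= cos(-2π·5/13) + i·sin(-2π·5/13)
= cos(-10π/13) + i·sin(-10π/13)

ω_13^5 = cos(-10π/13) + i·sin(-10π/13) = -0.7485-0.6631i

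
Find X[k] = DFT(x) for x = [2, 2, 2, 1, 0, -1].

X[k] = Σ(n=0 to 5) x[n] · ω_6^(nk)
where ω_6 = e^(-2πi/6)

Computing each X[k]:
X[0] = 6
X[1] = 0.5000-4.3301i
X[2] = 1.5000-0.8660i
X[3] = 2
X[4] = 1.5000+0.8660i
X[5] = 0.5000+4.3301i

X = [6, 0.5000-4.3301i, 1.5000-0.8660i, 2, 1.5000+0.8660i, 0.5000+4.3301i]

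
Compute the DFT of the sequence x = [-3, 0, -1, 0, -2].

X[k] = Σ(n=0 to 4) x[n] · ω_5^(nk)
where ω_5 = e^(-2πi/5)

Computing each X[k]:
X[0] = -6
X[1] = -2.8090-1.3143i
X[2] = -1.6910-2.1266i
X[3] = -1.6910+2.1266i
X[4] = -2.8090+1.3143i

X = [-6, -2.8090-1.3143i, -1.6910-2.1266i, -1.6910+2.1266i, -2.8090+1.3143i]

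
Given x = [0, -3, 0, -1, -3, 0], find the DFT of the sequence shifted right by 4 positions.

Time shift by 4: X_shifted[k] = ω_6^(4k) · X[k]
Shifted x = [0, -1, -3, 0, 0, -3]

DFT(x[n-4]) = [-7, -0.5000+0.8660i, 3.5000-4.3301i, 1, 3.5000+4.3301i, -0.5000-0.8660i]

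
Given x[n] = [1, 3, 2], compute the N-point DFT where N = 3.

X[k] = Σ(n=0 to 2) x[n] · ω_3^(nk)
where ω_3 = e^(-2πi/3)

Computing each X[k]:
X[0] = 6
X[1] = -1.5000-0.8660i
X[2] = -1.5000+0.8660i

X = [6, -1.5000-0.8660i, -1.5000+0.8660i]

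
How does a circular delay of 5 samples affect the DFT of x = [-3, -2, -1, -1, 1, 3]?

Time shift by 5: X_shifted[k] = ω_6^(5k) · X[k]
Shifted x = [-2, -1, -1, 1, 3, -3]

DFT(x[n-5]) = [-3, -6.0000+1.7321i, -5.1962i, 3, 5.1962i, -6.0000-1.7321i]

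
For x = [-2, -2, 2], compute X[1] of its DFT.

X[1] = Σ(n=0 to 2) x[n] · ω_3^(1n) where ω_3 = e^(-2πi/3)
= (-2)·ω_3^0 + (-2)·ω_3^1 + (2)·ω_3^2

X[1] = -2.0000+3.4641i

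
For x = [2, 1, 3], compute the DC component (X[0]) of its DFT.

X[0] = Σ(n=0 to 2) x[n] · ω_3^0 = Σ x[n]
= (2) + (1) + (3)

X[0] = 6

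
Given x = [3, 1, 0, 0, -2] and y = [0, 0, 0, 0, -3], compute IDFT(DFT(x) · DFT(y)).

(x ⊛ y)[n] = Σ(m=0 to 4) x[m] · y[(n-m) mod 5]

Computing each output sample:
(x ⊛ y)[0] = -3
(x ⊛ y)[1] = 0
(x ⊛ y)[2] = 0
(x ⊛ y)[3] = 6
(x ⊛ y)[4] = -9

x ⊛ y = [-3, 0, 0, 6, -9]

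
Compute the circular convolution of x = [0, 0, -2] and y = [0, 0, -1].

(x ⊛ y)[n] = Σ(m=0 to 2) x[m] · y[(n-m) mod 3]

Computing each output sample:
(x ⊛ y)[0] = 0
(x ⊛ y)[1] = 2
(x ⊛ y)[2] = 0

x ⊛ y = [0, 2, 0]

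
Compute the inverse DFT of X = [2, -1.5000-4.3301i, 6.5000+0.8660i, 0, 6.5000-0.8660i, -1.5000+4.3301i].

x[n] = (1/6) Σ(k=0 to 5) X[k] · e^(2πikn/6)

Computing each x[n]:
x[0] = 2
x[1] = 0
x[2] = 1
x[3] = 3
x[4] = -2
x[5] = -2

x = [2, 0, 1, 3, -2, -2]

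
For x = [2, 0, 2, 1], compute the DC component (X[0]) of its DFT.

X[0] = Σ(n=0 to 3) x[n] · ω_4^0 = Σ x[n]
= (2) + (0) + (2) + (1)

X[0] = 5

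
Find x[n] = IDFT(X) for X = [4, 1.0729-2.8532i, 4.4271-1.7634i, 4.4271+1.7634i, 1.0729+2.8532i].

x[n] = (1/5) Σ(k=0 to 4) X[k] · e^(2πikn/5)

Computing each x[n]:
x[0] = 3
x[1] = 1
x[2] = 1
x[3] = 1
x[4] = -2

x = [3, 1, 1, 1, -2]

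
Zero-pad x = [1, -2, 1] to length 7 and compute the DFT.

Original 3-point DFT: [0, 1.5000+2.5981i, 1.5000-2.5981i]
Zero-padded 7-point DFT provides frequency interpolation.

DFT_7([x, 0, ...]) = [0, -0.4695+0.5887i, 0.5441+2.3837i, 3.4254+1.6496i, 3.4254-1.6496i, 0.5441-2.3837i, -0.4695-0.5887i]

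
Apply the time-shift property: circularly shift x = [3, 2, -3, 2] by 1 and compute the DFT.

Time shift by 1: X_shifted[k] = ω_4^(1k) · X[k]
Shifted x = [2, 3, 2, -3]

DFT(x[n-1]) = [4, -6i, 4, 6i]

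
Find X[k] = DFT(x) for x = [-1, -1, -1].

X[k] = Σ(n=0 to 2) x[n] · ω_3^(nk)
where ω_3 = e^(-2πi/3)

Computing each X[k]:
X[0] = -3
X[1] = 0
X[2] = 0

X = [-3, 0, 0]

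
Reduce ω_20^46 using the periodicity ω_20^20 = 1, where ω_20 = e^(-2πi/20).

Since ω_20^20 = 1, powers reduce modulo 20.
46 mod 20 = 6
So ω_20^46 = ω_20^6 = e^(-2πi·6/20)

ω_20^46 = ω_20^6 = -0.3090-0.9511i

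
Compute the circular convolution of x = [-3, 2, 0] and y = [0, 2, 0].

(x ⊛ y)[n] = Σ(m=0 to 2) x[m] · y[(n-m) mod 3]

Computing each output sample:
(x ⊛ y)[0] = 0
(x ⊛ y)[1] = -6
(x ⊛ y)[2] = 4

x ⊛ y = [0, -6, 4]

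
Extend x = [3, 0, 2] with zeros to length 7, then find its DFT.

Original 3-point DFT: [5, 2.0000+1.7321i, 2.0000-1.7321i]
Zero-padded 7-point DFT provides frequency interpolation.

DFT_7([x, 0, ...]) = [5, 2.5550-1.9499i, 1.1981+0.8678i, 4.2470+1.5637i, 4.2470-1.5637i, 1.1981-0.8678i, 2.5550+1.9499i]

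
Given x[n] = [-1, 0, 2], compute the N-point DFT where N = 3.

X[k] = Σ(n=0 to 2) x[n] · ω_3^(nk)
where ω_3 = e^(-2πi/3)

Computing each X[k]:
X[0] = 1
X[1] = -2.0000+1.7321i
X[2] = -2.0000-1.7321i

X = [1, -2.0000+1.7321i, -2.0000-1.7321i]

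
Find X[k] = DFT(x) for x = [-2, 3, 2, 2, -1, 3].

X[k] = Σ(n=0 to 5) x[n] · ω_6^(nk)
where ω_6 = e^(-2πi/6)

Computing each X[k]:
X[0] = 7
X[1] = -1.5000-2.5981i
X[2] = -3.5000+2.5981i
X[3] = -9
X[4] = -3.5000-2.5981i
X[5] = -1.5000+2.5981i

X = [7, -1.5000-2.5981i, -3.5000+2.5981i, -9, -3.5000-2.5981i, -1.5000+2.5981i]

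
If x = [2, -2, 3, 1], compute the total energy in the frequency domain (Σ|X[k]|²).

Parseval: Σ|x[n]|² = (1/N)Σ|X[k]|², so Σ|X[k]|² = N·Σ|x[n]|² = 4·18.0000

Σ|X[k]|² = N·Σ|x[n]|² = 4·18.0000 = 72.0000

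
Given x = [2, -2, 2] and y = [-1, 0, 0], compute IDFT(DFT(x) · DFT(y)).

(x ⊛ y)[n] = Σ(m=0 to 2) x[m] · y[(n-m) mod 3]

Computing each output sample:
(x ⊛ y)[0] = -2
(x ⊛ y)[1] = 2
(x ⊛ y)[2] = -2

x ⊛ y = [-2, 2, -2]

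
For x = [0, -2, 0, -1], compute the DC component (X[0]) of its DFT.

X[0] = Σ(n=0 to 3) x[n] · ω_4^0 = Σ x[n]
= (0) + (-2) + (0) + (-1)

X[0] = -3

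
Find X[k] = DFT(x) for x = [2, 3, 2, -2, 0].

X[k] = Σ(n=0 to 4) x[n] · ω_5^(nk)
where ω_5 = e^(-2πi/5)

Computing each X[k]:
X[0] = 5
X[1] = 2.9271-5.2043i
X[2] = -0.4271+2.0409i
X[3] = -0.4271-2.0409i
X[4] = 2.9271+5.2043i

X = [5, 2.9271-5.2043i, -0.4271+2.0409i, -0.4271-2.0409i, 2.9271+5.2043i]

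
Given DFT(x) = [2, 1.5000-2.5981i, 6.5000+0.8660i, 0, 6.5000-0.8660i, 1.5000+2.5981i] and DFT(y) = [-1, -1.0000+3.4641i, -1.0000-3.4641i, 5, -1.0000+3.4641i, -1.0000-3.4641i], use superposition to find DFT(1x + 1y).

By linearity: DFT(1x + 1y) = 1·DFT(x) + 1·DFT(y)
= 1·[2, 1.5000-2.5981i, 6.5000+0.8660i, 0, 6.5000-0.8660i, 1.5000+2.5981i] + 1·[-1, -1.0000+3.4641i, -1.0000-3.4641i, 5, -1.0000+3.4641i, -1.0000-3.4641i]

Computing element-wise:
Z[0] = 1·(2) + 1·(-1) = 1
Z[1] = 1·(1.5000-2.5981i) + 1·(-1.0000+3.4641i) = 0.5000+0.8660i
Z[2] = 1·(6.5000+0.8660i) + 1·(-1.0000-3.4641i) = 5.5000-2.5981i
Z[3] = 1·(0) + 1·(5) = 5
Z[4] = 1·(6.5000-0.8660i) + 1·(-1.0000+3.4641i) = 5.5000+2.5981i
Z[5] = 1·(1.5000+2.5981i) + 1·(-1.0000-3.4641i) = 0.5000-0.8660i

DFT(1x + 1y) = 1·X + 1·Y = [1, 0.5000+0.8660i, 5.5000-2.5981i, 5, 5.5000+2.5981i, 0.5000-0.8660i]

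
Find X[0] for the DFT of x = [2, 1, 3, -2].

X[0] = Σ(n=0 to 3) x[n] · ω_4^0 = Σ x[n]
= (2) + (1) + (3) + (-2)

X[0] = 4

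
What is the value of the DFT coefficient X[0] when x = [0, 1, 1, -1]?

X[0] = Σ(n=0 to 3) x[n] · ω_4^0 = Σ x[n]
= (0) + (1) + (1) + (-1)

X[0] = 1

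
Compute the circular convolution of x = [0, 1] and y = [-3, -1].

(x ⊛ y)[n] = Σ(m=0 to 1) x[m] · y[(n-m) mod 2]

Computing each output sample:
(x ⊛ y)[0] = -1
(x ⊛ y)[1] = -3

x ⊛ y = [-1, -3]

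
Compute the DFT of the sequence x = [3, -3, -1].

X[k] = Σ(n=0 to 2) x[n] · ω_3^(nk)
where ω_3 = e^(-2πi/3)

Computing each X[k]:
X[0] = -1
X[1] = 5.0000+1.7321i
X[2] = 5.0000-1.7321i

X = [-1, 5.0000+1.7321i, 5.0000-1.7321i]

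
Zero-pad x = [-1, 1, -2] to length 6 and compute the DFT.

Original 3-point DFT: [-2, -0.5000-2.5981i, -0.5000+2.5981i]
Zero-padded 6-point DFT provides frequency interpolation.

DFT_6([x, 0, ...]) = [-2, 0.5000+0.8660i, -0.5000-2.5981i, -4, -0.5000+2.5981i, 0.5000-0.8660i]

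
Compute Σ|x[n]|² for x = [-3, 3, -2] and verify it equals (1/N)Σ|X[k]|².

Time domain:
Σ|x[n]|² = |-3|² + |3|² + |-2|² = 22.0000

Frequency domain:
(1/3)Σ|X[k]|² = (1/3)(|-2|² + |-3.5000-4.3301i|² + |-3.5000+4.3301i|²) = (1/3)·66.0000 = 22.0000

Both sides agree, confirming Parseval's theorem.

Σ|x[n]|² = (1/N)Σ|X[k]|² = 22.0000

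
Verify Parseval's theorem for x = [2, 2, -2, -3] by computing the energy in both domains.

Time domain:
Σ|x[n]|² = |2|² + |2|² + |-2|² + |-3|² = 21.0000

Frequency domain:
(1/4)Σ|X[k]|² = (1/4)(|-1|² + |4-5i|² + |1|² + |4+5i|²) = (1/4)·84.0000 = 21.0000

Both sides agree, confirming Parseval's theorem.

Σ|x[n]|² = (1/N)Σ|X[k]|² = 21.0000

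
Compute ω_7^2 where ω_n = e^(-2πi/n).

ω_7^2 = e^(-2πi·2/7)
= cos(-2π·2/7) + i·sin(-2π·2/7)
= cos(-4π/7) + i·sin(-4π/7)

ω_7^2 = cos(-4π/7) + i·sin(-4π/7) = -0.2225-0.9749i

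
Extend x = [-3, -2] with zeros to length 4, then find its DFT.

Original 2-point DFT: [-5, -1]
Zero-padded 4-point DFT provides frequency interpolation.

DFT_4([x, 0, ...]) = [-5, -3+2i, -1, -3-2i]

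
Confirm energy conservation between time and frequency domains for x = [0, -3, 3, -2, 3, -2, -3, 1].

Time domain:
Σ|x[n]|² = |0|² + |-3|² + |3|² + |-2|² + |3|² + |-2|² + |-3|² + |1|² = 45.0000

Frequency domain:
(1/8)Σ|X[k]|² = (1/8)(|-3|² + |-1.5858-3.1716i|² + |3+4i|² + |-4.4142+8.8284i|² + |9|² + |-4.4142-8.8284i|² + |3-4i|² + |-1.5858+3.1716i|²) = (1/8)·360.0000 = 45.0000

Both sides agree, confirming Parseval's theorem.

Σ|x[n]|² = (1/N)Σ|X[k]|² = 45.0000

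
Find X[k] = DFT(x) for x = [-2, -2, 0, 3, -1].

X[k] = Σ(n=0 to 4) x[n] · ω_5^(nk)
where ω_5 = e^(-2πi/5)

Computing each X[k]:
X[0] = -2
X[1] = -5.3541+2.7144i
X[2] = 1.3541-2.2654i
X[3] = 1.3541+2.2654i
X[4] = -5.3541-2.7144i

X = [-2, -5.3541+2.7144i, 1.3541-2.2654i, 1.3541+2.2654i, -5.3541-2.7144i]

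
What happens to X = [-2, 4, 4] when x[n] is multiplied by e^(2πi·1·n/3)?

Modulation property: DFT(ω_3^(-1n)·x[n]) = X[(k-1) mod 3], so circularly shift X by 1 positions.

X[k-1] = [4, -2, 4]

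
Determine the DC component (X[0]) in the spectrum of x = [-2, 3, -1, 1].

X[0] = Σ(n=0 to 3) x[n] · ω_4^0 = Σ x[n]
= (-2) + (3) + (-1) + (1)

X[0] = 1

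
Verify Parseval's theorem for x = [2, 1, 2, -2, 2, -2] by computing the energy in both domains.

Time domain:
Σ|x[n]|² = |2|² + |1|² + |2|² + |-2|² + |2|² + |-2|² = 21.0000

Frequency domain:
(1/6)Σ|X[k]|² = (1/6)(|3|² + |1.5000-2.5981i|² + |-1.5000-2.5981i|² + |9|² + |-1.5000+2.5981i|² + |1.5000+2.5981i|²) = (1/6)·126.0000 = 21.0000

Both sides agree, confirming Parseval's theorem.

Σ|x[n]|² = (1/N)Σ|X[k]|² = 21.0000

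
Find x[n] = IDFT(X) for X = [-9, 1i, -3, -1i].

x[n] = (1/4) Σ(k=0 to 3) X[k] · e^(2πikn/4)

Computing each x[n]:
x[0] = -3
x[1] = -2
x[2] = -3
x[3] = -1

x = [-3, -2, -3, -1]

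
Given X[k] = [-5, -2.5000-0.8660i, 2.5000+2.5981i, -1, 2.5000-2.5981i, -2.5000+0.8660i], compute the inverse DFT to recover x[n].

x[n] = (1/6) Σ(k=0 to 5) X[k] · e^(2πikn/6)

Computing each x[n]:
x[0] = -1
x[1] = -2
x[2] = 0
x[3] = 1
x[4] = -2
x[5] = -1

x = [-1, -2, 0, 1, -2, -1]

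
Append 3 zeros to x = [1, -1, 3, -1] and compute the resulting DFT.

Original 4-point DFT: [2, -2, 6, -2]
Zero-padded 7-point DFT provides frequency interpolation.

DFT_7([x, 0, ...]) = [2, 0.6099-1.7091i, -2.1039+1.4947i, 3.9940+3.7543i, 3.9940-3.7543i, -2.1039-1.4947i, 0.6099+1.7091i]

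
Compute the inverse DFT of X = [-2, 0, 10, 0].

x[n] = (1/4) Σ(k=0 to 3) X[k] · e^(2πikn/4)

Computing each x[n]:
x[0] = 2
x[1] = -3
x[2] = 2
x[3] = -3

x = [2, -3, 2, -3]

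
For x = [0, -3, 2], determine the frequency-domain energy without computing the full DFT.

Parseval: Σ|x[n]|² = (1/N)Σ|X[k]|², so Σ|X[k]|² = N·Σ|x[n]|² = 3·13.0000

Σ|X[k]|² = N·Σ|x[n]|² = 3·13.0000 = 39.0000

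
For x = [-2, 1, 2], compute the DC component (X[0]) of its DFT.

X[0] = Σ(n=0 to 2) x[n] · ω_3^0 = Σ x[n]
= (-2) + (1) + (2)

X[0] = 1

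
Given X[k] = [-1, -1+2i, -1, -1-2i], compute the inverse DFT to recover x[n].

x[n] = (1/4) Σ(k=0 to 3) X[k] · e^(2πikn/4)

Computing each x[n]:
x[0] = -1
x[1] = -1
x[2] = 0
x[3] = 1

x = [-1, -1, 0, 1]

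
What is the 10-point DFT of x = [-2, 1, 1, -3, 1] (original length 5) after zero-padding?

Original 5-point DFT: [-2, 0.2361-2.3511i, -4.2361+3.8042i, -4.2361-3.8042i, 0.2361+2.3511i]
Zero-padded 10-point DFT provides frequency interpolation.

DFT_10([x, 0, ...]) = [-2, -0.7639+0.7265i, 0.2361-2.3511i, -5.2361-3.0777i, -4.2361+3.8042i, 2, -4.2361-3.8042i, -5.2361+3.0777i, 0.2361+2.3511i, -0.7639-0.7265i]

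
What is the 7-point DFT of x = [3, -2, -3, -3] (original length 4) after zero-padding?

Original 4-point DFT: [-5, 6-1i, 5, 6+1i]
Zero-padded 7-point DFT provides frequency interpolation.

DFT_7([x, 0, ...]) = [-5, 5.1235+5.7901i, 4.2775-1.6973i, 3.5990+1.4471i, 3.5990-1.4471i, 4.2775+1.6973i, 5.1235-5.7901i]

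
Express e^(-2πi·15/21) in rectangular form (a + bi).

ω_21^15 = e^(-2πi·15/21)
= cos(-2π·15/21) + i·sin(-2π·15/21)
= cos(-30π/21) + i·sin(-30π/21)

ω_21^15 = cos(-30π/21) + i·sin(-30π/21) = -0.2225+0.9749i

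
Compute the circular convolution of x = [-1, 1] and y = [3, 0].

(x ⊛ y)[n] = Σ(m=0 to 1) x[m] · y[(n-m) mod 2]

Computing each output sample:
(x ⊛ y)[0] = -3
(x ⊛ y)[1] = 3

x ⊛ y = [-3, 3]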